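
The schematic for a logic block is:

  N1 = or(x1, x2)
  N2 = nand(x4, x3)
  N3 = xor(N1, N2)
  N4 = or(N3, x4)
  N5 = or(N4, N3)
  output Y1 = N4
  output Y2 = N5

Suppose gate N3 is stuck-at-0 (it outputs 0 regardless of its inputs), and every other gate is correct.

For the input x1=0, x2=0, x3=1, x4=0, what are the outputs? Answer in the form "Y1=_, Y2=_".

Y1=0, Y2=0

Propagate with N3 forced: N1=0, N2=1, N3=0 [stuck-at-0], N4=0, N5=0.
So the outputs are Y1=0, Y2=0. (Without the fault they would be Y1=1, Y2=1.)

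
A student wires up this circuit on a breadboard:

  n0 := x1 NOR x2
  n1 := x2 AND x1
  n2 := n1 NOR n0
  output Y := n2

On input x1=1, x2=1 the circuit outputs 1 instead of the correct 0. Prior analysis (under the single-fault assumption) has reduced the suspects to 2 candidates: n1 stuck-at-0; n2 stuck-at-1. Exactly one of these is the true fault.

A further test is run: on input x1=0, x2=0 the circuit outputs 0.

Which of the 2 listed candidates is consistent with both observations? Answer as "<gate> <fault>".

n1 stuck-at-0

Evaluate each candidate on input x1=0, x2=0:
  n1 stuck-at-0: n0=1, n1=0 [stuck-at-0], n2=0 → 0 — matches
  n2 stuck-at-1: n0=1, n1=0, n2=1 [stuck-at-1] → 1 — eliminated
Only n1 stuck-at-0 reproduces the observed 0.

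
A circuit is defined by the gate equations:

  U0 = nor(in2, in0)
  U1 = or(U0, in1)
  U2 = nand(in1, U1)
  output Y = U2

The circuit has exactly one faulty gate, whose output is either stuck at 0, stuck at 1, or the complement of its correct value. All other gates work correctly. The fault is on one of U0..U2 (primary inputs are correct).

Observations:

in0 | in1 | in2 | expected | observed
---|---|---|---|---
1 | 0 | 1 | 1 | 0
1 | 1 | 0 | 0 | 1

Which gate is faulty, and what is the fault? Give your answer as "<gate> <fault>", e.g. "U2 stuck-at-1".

Fault-free values for test 1 (in0=1, in1=0, in2=1): U0=0, U1=0, U2=1, giving Y=1. Observed 0.
Test 1: faults giving observed 0 are {U2 stuck-at-0, U2 inverted output}.
Test 2 (in0=1, in1=1, in2=0): fault-free U0=0, U1=1, U2=0 → 0; observed 1. Eliminates U2 stuck-at-0.
Only U2 inverted output is consistent with every test.

U2 inverted output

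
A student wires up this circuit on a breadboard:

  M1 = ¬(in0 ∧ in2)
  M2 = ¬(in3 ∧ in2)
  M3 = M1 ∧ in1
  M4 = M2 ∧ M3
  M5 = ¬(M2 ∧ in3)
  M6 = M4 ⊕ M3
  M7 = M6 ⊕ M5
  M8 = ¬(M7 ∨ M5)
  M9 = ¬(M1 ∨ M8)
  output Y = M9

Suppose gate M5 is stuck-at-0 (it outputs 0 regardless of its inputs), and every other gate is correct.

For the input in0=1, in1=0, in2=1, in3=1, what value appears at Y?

Propagate with M5 forced: M1=0, M2=0, M3=0, M4=0, M5=0 [stuck-at-0], M6=0, M7=0, M8=1, M9=0.
So Y = 0. (Without the fault it would be 1.)

0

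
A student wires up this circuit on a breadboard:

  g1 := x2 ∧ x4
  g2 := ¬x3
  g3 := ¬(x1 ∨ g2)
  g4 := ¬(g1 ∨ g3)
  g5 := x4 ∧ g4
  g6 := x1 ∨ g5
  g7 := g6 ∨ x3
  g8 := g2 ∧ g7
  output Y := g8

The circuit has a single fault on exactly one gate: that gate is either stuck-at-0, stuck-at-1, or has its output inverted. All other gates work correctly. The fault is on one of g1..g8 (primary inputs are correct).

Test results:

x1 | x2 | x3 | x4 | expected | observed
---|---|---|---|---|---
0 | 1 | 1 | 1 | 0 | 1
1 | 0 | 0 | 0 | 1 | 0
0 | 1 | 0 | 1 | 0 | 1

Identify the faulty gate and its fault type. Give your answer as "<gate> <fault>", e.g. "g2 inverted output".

Fault-free values for test 1 (x1=0, x2=1, x3=1, x4=1): g1=1, g2=0, g3=1, g4=0, g5=0, g6=0, g7=1, g8=0, giving Y=0. Observed 1.
Test 1: faults giving observed 1 are {g2 stuck-at-1, g2 inverted output, g8 stuck-at-1, g8 inverted output}.
Test 2 (x1=1, x2=0, x3=0, x4=0): fault-free g1=0, g2=1, g3=0, g4=1, g5=0, g6=1, g7=1, g8=1 → 1; observed 0. Eliminates g2 stuck-at-1, g8 stuck-at-1.
Test 3 (x1=0, x2=1, x3=0, x4=1): fault-free g1=1, g2=1, g3=0, g4=0, g5=0, g6=0, g7=0, g8=0 → 0; observed 1. Eliminates g2 inverted output.
Only g8 inverted output is consistent with every test.

g8 inverted output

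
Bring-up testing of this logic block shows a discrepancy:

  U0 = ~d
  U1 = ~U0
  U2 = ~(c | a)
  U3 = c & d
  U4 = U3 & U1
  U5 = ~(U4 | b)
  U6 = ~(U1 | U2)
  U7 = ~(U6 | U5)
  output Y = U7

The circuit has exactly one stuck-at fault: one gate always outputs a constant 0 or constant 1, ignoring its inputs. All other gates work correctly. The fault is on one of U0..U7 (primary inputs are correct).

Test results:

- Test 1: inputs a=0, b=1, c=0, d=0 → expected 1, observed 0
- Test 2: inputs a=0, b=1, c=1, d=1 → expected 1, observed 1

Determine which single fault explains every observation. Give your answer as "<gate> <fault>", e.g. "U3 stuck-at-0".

Fault-free values for test 1 (a=0, b=1, c=0, d=0): U0=1, U1=0, U2=1, U3=0, U4=0, U5=0, U6=0, U7=1, giving Y=1. Observed 0.
Test 1: faults giving observed 0 are {U2 stuck-at-0, U5 stuck-at-1, U6 stuck-at-1, U7 stuck-at-0}.
Test 2 (a=0, b=1, c=1, d=1): fault-free U0=0, U1=1, U2=0, U3=1, U4=1, U5=0, U6=0, U7=1 → 1; observed 1. Eliminates U5 stuck-at-1, U6 stuck-at-1, U7 stuck-at-0.
Only U2 stuck-at-0 is consistent with every test.

U2 stuck-at-0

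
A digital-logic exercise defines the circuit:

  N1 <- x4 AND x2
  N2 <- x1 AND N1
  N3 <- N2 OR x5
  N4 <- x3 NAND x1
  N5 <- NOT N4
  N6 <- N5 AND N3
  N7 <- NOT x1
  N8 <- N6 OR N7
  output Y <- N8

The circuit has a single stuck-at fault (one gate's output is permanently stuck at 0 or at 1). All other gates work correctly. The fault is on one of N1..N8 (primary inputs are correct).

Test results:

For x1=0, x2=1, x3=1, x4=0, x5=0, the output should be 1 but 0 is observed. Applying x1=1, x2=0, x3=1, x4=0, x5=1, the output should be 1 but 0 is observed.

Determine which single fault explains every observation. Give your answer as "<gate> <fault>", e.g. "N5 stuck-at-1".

N8 stuck-at-0

Fault-free values for test 1 (x1=0, x2=1, x3=1, x4=0, x5=0): N1=0, N2=0, N3=0, N4=1, N5=0, N6=0, N7=1, N8=1, giving Y=1. Observed 0.
Test 1: faults giving observed 0 are {N7 stuck-at-0, N8 stuck-at-0}.
Test 2 (x1=1, x2=0, x3=1, x4=0, x5=1): fault-free N1=0, N2=0, N3=1, N4=0, N5=1, N6=1, N7=0, N8=1 → 1; observed 0. Eliminates N7 stuck-at-0.
Only N8 stuck-at-0 is consistent with every test.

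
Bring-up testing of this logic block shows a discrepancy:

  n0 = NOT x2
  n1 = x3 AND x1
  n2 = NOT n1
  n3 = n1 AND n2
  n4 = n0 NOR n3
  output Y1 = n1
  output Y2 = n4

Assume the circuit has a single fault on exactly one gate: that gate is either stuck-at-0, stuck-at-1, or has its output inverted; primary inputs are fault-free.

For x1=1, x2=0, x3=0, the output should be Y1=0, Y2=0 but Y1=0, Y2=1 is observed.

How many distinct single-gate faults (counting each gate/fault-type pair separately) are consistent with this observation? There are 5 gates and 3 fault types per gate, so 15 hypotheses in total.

4

Fault-free: n0=1, n1=0, n2=1, n3=0, n4=0 → Y1=0, Y2=0. Observed Y1=0, Y2=1.
  n0: stuck-at-0, inverted output ✓; others ✗
  n1: none of the 3 fault types match ✗
  n2: none of the 3 fault types match ✗
  n3: none of the 3 fault types match ✗
  n4: stuck-at-1, inverted output ✓; others ✗
Consistent faults: {n0 stuck-at-0, n0 inverted output, n4 stuck-at-1, n4 inverted output} — 4 in all.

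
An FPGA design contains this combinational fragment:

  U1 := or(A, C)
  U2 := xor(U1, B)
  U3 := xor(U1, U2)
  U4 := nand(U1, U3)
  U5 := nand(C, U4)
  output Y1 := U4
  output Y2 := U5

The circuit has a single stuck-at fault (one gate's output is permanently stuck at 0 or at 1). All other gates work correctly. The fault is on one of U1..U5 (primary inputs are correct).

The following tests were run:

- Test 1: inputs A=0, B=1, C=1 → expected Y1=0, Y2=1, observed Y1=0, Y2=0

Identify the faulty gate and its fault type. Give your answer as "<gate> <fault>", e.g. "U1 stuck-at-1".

U5 stuck-at-0

Fault-free values for test 1 (A=0, B=1, C=1): U1=1, U2=0, U3=1, U4=0, U5=1, giving Y1=0, Y2=1. Observed Y1=0, Y2=0.
Test 1: faults giving observed Y1=0, Y2=0 are {U5 stuck-at-0}.
Only U5 stuck-at-0 is consistent with every test.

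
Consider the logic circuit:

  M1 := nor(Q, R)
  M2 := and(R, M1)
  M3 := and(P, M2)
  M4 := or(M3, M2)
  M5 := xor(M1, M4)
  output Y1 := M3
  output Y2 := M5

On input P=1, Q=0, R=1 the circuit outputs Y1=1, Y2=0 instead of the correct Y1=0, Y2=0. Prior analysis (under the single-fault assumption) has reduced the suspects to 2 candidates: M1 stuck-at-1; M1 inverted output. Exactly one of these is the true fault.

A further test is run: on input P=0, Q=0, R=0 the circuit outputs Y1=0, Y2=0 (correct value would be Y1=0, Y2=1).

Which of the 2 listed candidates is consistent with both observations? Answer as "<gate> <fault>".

M1 inverted output

Evaluate each candidate on input P=0, Q=0, R=0:
  M1 stuck-at-1: M1=1 [stuck-at-1], M2=0, M3=0, M4=0, M5=1 → Y1=0, Y2=1 — eliminated
  M1 inverted output: M1=0 [inverted output], M2=0, M3=0, M4=0, M5=0 → Y1=0, Y2=0 — matches
Only M1 inverted output reproduces the observed Y1=0, Y2=0.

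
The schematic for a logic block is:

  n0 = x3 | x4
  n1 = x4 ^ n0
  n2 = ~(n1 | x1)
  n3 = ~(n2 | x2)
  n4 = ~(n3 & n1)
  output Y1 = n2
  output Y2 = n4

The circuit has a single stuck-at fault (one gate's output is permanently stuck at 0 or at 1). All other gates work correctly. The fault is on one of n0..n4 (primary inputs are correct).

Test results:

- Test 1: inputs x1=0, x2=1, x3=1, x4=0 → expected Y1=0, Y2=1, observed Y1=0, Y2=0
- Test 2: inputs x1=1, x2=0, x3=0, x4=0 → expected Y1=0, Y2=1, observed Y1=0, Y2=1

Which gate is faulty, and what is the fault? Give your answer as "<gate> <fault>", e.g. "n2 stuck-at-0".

Fault-free values for test 1 (x1=0, x2=1, x3=1, x4=0): n0=1, n1=1, n2=0, n3=0, n4=1, giving Y1=0, Y2=1. Observed Y1=0, Y2=0.
Test 1: faults giving observed Y1=0, Y2=0 are {n3 stuck-at-1, n4 stuck-at-0}.
Test 2 (x1=1, x2=0, x3=0, x4=0): fault-free n0=0, n1=0, n2=0, n3=1, n4=1 → Y1=0, Y2=1; observed Y1=0, Y2=1. Eliminates n4 stuck-at-0.
Only n3 stuck-at-1 is consistent with every test.

n3 stuck-at-1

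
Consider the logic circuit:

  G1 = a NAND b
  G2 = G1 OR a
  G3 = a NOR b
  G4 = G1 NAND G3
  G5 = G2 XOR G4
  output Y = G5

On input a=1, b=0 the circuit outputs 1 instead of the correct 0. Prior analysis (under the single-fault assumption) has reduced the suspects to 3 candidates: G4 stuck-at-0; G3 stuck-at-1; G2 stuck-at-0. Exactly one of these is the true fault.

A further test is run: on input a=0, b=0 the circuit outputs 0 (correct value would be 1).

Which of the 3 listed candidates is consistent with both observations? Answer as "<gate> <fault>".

Evaluate each candidate on input a=0, b=0:
  G4 stuck-at-0: G1=1, G2=1, G3=1, G4=0 [stuck-at-0], G5=1 → 1 — eliminated
  G3 stuck-at-1: G1=1, G2=1, G3=1 [stuck-at-1], G4=0, G5=1 → 1 — eliminated
  G2 stuck-at-0: G1=1, G2=0 [stuck-at-0], G3=1, G4=0, G5=0 → 0 — matches
Only G2 stuck-at-0 reproduces the observed 0.

G2 stuck-at-0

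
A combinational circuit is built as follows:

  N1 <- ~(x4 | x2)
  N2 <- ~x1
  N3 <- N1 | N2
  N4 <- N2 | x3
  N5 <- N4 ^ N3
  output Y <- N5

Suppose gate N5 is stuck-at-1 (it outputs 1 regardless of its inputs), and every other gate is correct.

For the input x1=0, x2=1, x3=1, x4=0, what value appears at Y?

1

Propagate with N5 forced: N1=0, N2=1, N3=1, N4=1, N5=1 [stuck-at-1].
So Y = 1. (Without the fault it would be 0.)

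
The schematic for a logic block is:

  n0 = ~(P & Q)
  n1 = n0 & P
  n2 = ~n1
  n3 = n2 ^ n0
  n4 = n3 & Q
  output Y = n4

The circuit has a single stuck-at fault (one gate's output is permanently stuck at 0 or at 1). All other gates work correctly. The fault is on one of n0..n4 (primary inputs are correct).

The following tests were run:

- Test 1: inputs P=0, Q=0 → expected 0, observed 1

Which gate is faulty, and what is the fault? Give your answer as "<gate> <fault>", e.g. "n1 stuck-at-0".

n4 stuck-at-1

Fault-free values for test 1 (P=0, Q=0): n0=1, n1=0, n2=1, n3=0, n4=0, giving Y=0. Observed 1.
Test 1: faults giving observed 1 are {n4 stuck-at-1}.
Only n4 stuck-at-1 is consistent with every test.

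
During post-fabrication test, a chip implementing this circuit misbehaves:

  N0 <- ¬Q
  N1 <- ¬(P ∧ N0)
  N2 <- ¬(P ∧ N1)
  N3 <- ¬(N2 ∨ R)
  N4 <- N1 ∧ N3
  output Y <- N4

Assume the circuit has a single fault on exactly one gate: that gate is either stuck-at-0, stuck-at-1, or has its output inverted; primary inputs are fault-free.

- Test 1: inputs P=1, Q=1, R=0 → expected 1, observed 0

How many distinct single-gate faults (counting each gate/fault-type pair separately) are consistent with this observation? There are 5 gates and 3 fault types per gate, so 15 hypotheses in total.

Fault-free: N0=0, N1=1, N2=0, N3=1, N4=1 → 1. Observed 0.
  N0: stuck-at-1, inverted output ✓; others ✗
  N1: stuck-at-0, inverted output ✓; others ✗
  N2: stuck-at-1, inverted output ✓; others ✗
  N3: stuck-at-0, inverted output ✓; others ✗
  N4: stuck-at-0, inverted output ✓; others ✗
Consistent faults: {N0 stuck-at-1, N0 inverted output, N1 stuck-at-0, N1 inverted output, N2 stuck-at-1, N2 inverted output, N3 stuck-at-0, N3 inverted output, N4 stuck-at-0, N4 inverted output} — 10 in all.

10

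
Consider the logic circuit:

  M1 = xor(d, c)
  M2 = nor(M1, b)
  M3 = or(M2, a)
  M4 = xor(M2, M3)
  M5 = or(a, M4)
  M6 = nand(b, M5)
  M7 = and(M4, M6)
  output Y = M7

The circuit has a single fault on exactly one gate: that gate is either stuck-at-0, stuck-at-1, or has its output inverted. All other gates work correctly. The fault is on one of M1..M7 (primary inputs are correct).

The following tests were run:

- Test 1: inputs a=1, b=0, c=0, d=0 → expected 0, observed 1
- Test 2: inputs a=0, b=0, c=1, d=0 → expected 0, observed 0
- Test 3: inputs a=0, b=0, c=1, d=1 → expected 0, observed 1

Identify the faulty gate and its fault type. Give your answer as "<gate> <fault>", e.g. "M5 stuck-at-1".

M3 stuck-at-0

Fault-free values for test 1 (a=1, b=0, c=0, d=0): M1=0, M2=1, M3=1, M4=0, M5=1, M6=1, M7=0, giving Y=0. Observed 1.
Test 1: faults giving observed 1 are {M1 stuck-at-1, M1 inverted output, M2 stuck-at-0, M2 inverted output, M3 stuck-at-0, M3 inverted output, M4 stuck-at-1, M4 inverted output, M7 stuck-at-1, M7 inverted output}.
Test 2 (a=0, b=0, c=1, d=0): fault-free M1=1, M2=0, M3=0, M4=0, M5=0, M6=1, M7=0 → 0; observed 0. Eliminates M3 inverted output, M4 stuck-at-1, M4 inverted output, M7 stuck-at-1, M7 inverted output.
Test 3 (a=0, b=0, c=1, d=1): fault-free M1=0, M2=1, M3=1, M4=0, M5=0, M6=1, M7=0 → 0; observed 1. Eliminates M1 stuck-at-1, M1 inverted output, M2 stuck-at-0, M2 inverted output.
Only M3 stuck-at-0 is consistent with every test.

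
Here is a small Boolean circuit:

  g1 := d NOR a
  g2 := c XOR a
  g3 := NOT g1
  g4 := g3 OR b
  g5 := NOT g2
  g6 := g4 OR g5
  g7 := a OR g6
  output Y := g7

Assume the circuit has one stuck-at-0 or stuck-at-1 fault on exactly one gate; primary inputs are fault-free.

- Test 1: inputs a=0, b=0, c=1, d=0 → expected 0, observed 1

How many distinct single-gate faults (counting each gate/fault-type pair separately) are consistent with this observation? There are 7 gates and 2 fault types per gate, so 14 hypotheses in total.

Fault-free: g1=1, g2=1, g3=0, g4=0, g5=0, g6=0, g7=0 → 0. Observed 1.
  g1 stuck-at-0: output 1 ✓
  g1 stuck-at-1: output 0 ✗
  g2 stuck-at-0: output 1 ✓
  g2 stuck-at-1: output 0 ✗
  g3 stuck-at-0: output 0 ✗
  g3 stuck-at-1: output 1 ✓
  g4 stuck-at-0: output 0 ✗
  g4 stuck-at-1: output 1 ✓
  g5 stuck-at-0: output 0 ✗
  g5 stuck-at-1: output 1 ✓
  g6 stuck-at-0: output 0 ✗
  g6 stuck-at-1: output 1 ✓
  g7 stuck-at-0: output 0 ✗
  g7 stuck-at-1: output 1 ✓
Consistent faults: {g1 stuck-at-0, g2 stuck-at-0, g3 stuck-at-1, g4 stuck-at-1, g5 stuck-at-1, g6 stuck-at-1, g7 stuck-at-1} — 7 in all.

7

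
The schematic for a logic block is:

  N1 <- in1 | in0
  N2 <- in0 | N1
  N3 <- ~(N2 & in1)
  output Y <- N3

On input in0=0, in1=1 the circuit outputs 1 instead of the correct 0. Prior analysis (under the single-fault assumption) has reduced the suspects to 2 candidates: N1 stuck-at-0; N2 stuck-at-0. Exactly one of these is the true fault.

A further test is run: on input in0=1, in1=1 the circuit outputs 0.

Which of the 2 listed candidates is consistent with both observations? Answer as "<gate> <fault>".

Evaluate each candidate on input in0=1, in1=1:
  N1 stuck-at-0: N1=0 [stuck-at-0], N2=1, N3=0 → 0 — matches
  N2 stuck-at-0: N1=1, N2=0 [stuck-at-0], N3=1 → 1 — eliminated
Only N1 stuck-at-0 reproduces the observed 0.

N1 stuck-at-0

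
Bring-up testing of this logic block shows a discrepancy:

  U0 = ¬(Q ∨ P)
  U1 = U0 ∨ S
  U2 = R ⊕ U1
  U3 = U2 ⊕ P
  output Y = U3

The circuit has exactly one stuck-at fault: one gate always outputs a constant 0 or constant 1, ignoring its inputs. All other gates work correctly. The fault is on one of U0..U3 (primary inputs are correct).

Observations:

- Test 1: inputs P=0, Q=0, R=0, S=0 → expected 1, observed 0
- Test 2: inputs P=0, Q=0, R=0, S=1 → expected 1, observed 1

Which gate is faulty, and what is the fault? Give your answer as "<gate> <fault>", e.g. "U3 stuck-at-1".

Fault-free values for test 1 (P=0, Q=0, R=0, S=0): U0=1, U1=1, U2=1, U3=1, giving Y=1. Observed 0.
Test 1: faults giving observed 0 are {U0 stuck-at-0, U1 stuck-at-0, U2 stuck-at-0, U3 stuck-at-0}.
Test 2 (P=0, Q=0, R=0, S=1): fault-free U0=1, U1=1, U2=1, U3=1 → 1; observed 1. Eliminates U1 stuck-at-0, U2 stuck-at-0, U3 stuck-at-0.
Only U0 stuck-at-0 is consistent with every test.

U0 stuck-at-0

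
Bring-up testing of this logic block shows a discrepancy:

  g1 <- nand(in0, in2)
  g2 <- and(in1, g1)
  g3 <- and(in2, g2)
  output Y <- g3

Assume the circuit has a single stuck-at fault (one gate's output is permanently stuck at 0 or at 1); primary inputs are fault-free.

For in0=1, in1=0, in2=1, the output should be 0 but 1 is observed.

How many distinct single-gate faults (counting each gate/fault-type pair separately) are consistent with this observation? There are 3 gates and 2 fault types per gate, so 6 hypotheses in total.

Fault-free: g1=0, g2=0, g3=0 → 0. Observed 1.
  g1 stuck-at-0: output 0 ✗
  g1 stuck-at-1: output 0 ✗
  g2 stuck-at-0: output 0 ✗
  g2 stuck-at-1: output 1 ✓
  g3 stuck-at-0: output 0 ✗
  g3 stuck-at-1: output 1 ✓
Consistent faults: {g2 stuck-at-1, g3 stuck-at-1} — 2 in all.

2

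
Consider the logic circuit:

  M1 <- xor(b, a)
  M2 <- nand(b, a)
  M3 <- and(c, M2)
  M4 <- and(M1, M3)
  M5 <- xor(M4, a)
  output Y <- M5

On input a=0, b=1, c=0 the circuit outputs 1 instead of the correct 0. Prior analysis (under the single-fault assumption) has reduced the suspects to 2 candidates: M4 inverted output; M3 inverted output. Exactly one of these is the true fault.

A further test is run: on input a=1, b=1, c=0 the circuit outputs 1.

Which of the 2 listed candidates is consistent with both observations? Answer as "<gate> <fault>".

Evaluate each candidate on input a=1, b=1, c=0:
  M4 inverted output: M1=0, M2=0, M3=0, M4=1 [inverted output], M5=0 → 0 — eliminated
  M3 inverted output: M1=0, M2=0, M3=1 [inverted output], M4=0, M5=1 → 1 — matches
Only M3 inverted output reproduces the observed 1.

M3 inverted output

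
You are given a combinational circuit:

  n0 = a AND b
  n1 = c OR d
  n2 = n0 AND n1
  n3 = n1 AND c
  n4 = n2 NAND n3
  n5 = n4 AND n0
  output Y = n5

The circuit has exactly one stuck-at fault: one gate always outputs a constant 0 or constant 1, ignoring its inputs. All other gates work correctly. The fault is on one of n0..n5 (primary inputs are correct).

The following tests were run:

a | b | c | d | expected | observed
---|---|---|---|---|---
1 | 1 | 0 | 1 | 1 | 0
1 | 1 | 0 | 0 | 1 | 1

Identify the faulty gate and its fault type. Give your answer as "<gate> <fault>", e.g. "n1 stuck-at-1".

n3 stuck-at-1

Fault-free values for test 1 (a=1, b=1, c=0, d=1): n0=1, n1=1, n2=1, n3=0, n4=1, n5=1, giving Y=1. Observed 0.
Test 1: faults giving observed 0 are {n0 stuck-at-0, n3 stuck-at-1, n4 stuck-at-0, n5 stuck-at-0}.
Test 2 (a=1, b=1, c=0, d=0): fault-free n0=1, n1=0, n2=0, n3=0, n4=1, n5=1 → 1; observed 1. Eliminates n0 stuck-at-0, n4 stuck-at-0, n5 stuck-at-0.
Only n3 stuck-at-1 is consistent with every test.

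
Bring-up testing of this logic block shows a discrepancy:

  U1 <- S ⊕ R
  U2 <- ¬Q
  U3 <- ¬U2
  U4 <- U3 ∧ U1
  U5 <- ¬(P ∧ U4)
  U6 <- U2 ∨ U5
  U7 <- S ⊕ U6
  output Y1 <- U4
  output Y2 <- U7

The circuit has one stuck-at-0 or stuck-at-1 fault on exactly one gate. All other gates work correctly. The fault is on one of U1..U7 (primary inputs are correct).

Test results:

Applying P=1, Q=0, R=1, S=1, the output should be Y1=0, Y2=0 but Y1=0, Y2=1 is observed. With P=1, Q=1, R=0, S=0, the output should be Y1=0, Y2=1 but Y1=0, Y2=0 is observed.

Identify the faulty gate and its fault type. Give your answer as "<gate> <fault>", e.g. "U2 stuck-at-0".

U6 stuck-at-0

Fault-free values for test 1 (P=1, Q=0, R=1, S=1): U1=0, U2=1, U3=0, U4=0, U5=1, U6=1, U7=0, giving Y1=0, Y2=0. Observed Y1=0, Y2=1.
Test 1: faults giving observed Y1=0, Y2=1 are {U6 stuck-at-0, U7 stuck-at-1}.
Test 2 (P=1, Q=1, R=0, S=0): fault-free U1=0, U2=0, U3=1, U4=0, U5=1, U6=1, U7=1 → Y1=0, Y2=1; observed Y1=0, Y2=0. Eliminates U7 stuck-at-1.
Only U6 stuck-at-0 is consistent with every test.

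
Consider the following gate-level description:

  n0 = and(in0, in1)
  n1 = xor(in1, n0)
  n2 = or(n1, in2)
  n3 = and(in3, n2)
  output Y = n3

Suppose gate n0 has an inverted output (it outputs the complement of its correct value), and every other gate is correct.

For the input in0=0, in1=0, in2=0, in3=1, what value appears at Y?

Propagate with n0 forced: n0=1 [inverted output], n1=1, n2=1, n3=1.
So Y = 1. (Without the fault it would be 0.)

1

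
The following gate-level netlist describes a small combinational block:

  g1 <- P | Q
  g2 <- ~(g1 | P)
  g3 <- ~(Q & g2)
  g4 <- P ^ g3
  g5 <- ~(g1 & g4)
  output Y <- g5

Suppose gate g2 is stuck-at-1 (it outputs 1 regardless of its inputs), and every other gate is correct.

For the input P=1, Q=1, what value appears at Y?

Propagate with g2 forced: g1=1, g2=1 [stuck-at-1], g3=0, g4=1, g5=0.
So Y = 0. (Without the fault it would be 1.)

0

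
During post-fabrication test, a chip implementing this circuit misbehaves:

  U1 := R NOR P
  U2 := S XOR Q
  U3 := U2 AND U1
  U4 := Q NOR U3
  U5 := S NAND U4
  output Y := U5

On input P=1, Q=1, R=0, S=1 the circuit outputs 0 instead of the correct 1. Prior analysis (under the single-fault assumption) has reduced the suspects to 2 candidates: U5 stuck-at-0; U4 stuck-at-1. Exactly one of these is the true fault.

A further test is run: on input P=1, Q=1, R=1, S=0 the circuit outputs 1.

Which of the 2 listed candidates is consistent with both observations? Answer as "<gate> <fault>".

Evaluate each candidate on input P=1, Q=1, R=1, S=0:
  U5 stuck-at-0: U1=0, U2=1, U3=0, U4=0, U5=0 [stuck-at-0] → 0 — eliminated
  U4 stuck-at-1: U1=0, U2=1, U3=0, U4=1 [stuck-at-1], U5=1 → 1 — matches
Only U4 stuck-at-1 reproduces the observed 1.

U4 stuck-at-1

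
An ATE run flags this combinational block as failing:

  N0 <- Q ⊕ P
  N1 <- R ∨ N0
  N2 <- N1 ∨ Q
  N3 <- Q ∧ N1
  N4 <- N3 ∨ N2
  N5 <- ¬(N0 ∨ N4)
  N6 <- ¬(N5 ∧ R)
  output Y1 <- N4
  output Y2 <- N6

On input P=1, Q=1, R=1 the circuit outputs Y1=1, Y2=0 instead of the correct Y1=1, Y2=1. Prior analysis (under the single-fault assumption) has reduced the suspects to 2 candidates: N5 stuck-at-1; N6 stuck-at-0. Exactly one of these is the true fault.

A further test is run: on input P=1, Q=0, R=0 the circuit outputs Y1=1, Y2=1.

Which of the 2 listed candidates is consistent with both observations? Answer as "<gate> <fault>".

Evaluate each candidate on input P=1, Q=0, R=0:
  N5 stuck-at-1: N0=1, N1=1, N2=1, N3=0, N4=1, N5=1 [stuck-at-1], N6=1 → Y1=1, Y2=1 — matches
  N6 stuck-at-0: N0=1, N1=1, N2=1, N3=0, N4=1, N5=0, N6=0 [stuck-at-0] → Y1=1, Y2=0 — eliminated
Only N5 stuck-at-1 reproduces the observed Y1=1, Y2=1.

N5 stuck-at-1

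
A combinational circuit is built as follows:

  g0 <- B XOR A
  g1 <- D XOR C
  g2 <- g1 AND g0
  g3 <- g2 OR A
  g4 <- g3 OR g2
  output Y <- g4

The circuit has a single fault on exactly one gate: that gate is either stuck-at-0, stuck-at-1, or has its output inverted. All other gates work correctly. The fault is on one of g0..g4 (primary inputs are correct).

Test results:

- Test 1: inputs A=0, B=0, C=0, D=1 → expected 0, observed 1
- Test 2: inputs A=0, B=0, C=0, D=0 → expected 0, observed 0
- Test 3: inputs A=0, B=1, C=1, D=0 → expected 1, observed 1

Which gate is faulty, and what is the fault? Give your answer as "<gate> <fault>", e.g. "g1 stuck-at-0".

g0 stuck-at-1

Fault-free values for test 1 (A=0, B=0, C=0, D=1): g0=0, g1=1, g2=0, g3=0, g4=0, giving Y=0. Observed 1.
Test 1: faults giving observed 1 are {g0 stuck-at-1, g0 inverted output, g2 stuck-at-1, g2 inverted output, g3 stuck-at-1, g3 inverted output, g4 stuck-at-1, g4 inverted output}.
Test 2 (A=0, B=0, C=0, D=0): fault-free g0=0, g1=0, g2=0, g3=0, g4=0 → 0; observed 0. Eliminates g2 stuck-at-1, g2 inverted output, g3 stuck-at-1, g3 inverted output, g4 stuck-at-1, g4 inverted output.
Test 3 (A=0, B=1, C=1, D=0): fault-free g0=1, g1=1, g2=1, g3=1, g4=1 → 1; observed 1. Eliminates g0 inverted output.
Only g0 stuck-at-1 is consistent with every test.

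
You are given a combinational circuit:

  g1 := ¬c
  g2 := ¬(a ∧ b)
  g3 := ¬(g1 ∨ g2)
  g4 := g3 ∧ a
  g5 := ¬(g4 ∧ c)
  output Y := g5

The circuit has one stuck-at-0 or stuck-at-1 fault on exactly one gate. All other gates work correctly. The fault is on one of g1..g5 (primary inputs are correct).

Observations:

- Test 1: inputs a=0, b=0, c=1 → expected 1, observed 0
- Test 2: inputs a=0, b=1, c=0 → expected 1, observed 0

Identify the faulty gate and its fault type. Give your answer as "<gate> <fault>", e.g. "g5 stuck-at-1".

g5 stuck-at-0

Fault-free values for test 1 (a=0, b=0, c=1): g1=0, g2=1, g3=0, g4=0, g5=1, giving Y=1. Observed 0.
Test 1: faults giving observed 0 are {g4 stuck-at-1, g5 stuck-at-0}.
Test 2 (a=0, b=1, c=0): fault-free g1=1, g2=1, g3=0, g4=0, g5=1 → 1; observed 0. Eliminates g4 stuck-at-1.
Only g5 stuck-at-0 is consistent with every test.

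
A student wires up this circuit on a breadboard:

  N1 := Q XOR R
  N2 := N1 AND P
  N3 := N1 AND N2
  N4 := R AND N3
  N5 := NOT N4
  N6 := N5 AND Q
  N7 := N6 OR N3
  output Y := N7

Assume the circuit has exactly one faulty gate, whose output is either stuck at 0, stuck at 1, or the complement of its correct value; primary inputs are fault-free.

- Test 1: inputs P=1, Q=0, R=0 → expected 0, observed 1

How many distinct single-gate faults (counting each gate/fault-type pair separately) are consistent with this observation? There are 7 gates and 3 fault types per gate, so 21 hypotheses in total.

Fault-free: N1=0, N2=0, N3=0, N4=0, N5=1, N6=0, N7=0 → 0. Observed 1.
  N1: stuck-at-1, inverted output ✓; others ✗
  N2: none of the 3 fault types match ✗
  N3: stuck-at-1, inverted output ✓; others ✗
  N4: none of the 3 fault types match ✗
  N5: none of the 3 fault types match ✗
  N6: stuck-at-1, inverted output ✓; others ✗
  N7: stuck-at-1, inverted output ✓; others ✗
Consistent faults: {N1 stuck-at-1, N1 inverted output, N3 stuck-at-1, N3 inverted output, N6 stuck-at-1, N6 inverted output, N7 stuck-at-1, N7 inverted output} — 8 in all.

8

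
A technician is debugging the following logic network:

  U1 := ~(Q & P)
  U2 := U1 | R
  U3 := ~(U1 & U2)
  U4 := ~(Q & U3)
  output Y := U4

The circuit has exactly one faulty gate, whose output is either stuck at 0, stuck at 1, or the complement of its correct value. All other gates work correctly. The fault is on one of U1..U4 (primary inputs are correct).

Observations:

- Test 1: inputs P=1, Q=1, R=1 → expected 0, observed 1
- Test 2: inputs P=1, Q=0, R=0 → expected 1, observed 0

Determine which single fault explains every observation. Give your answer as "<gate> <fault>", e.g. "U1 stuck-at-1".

Fault-free values for test 1 (P=1, Q=1, R=1): U1=0, U2=1, U3=1, U4=0, giving Y=0. Observed 1.
Test 1: faults giving observed 1 are {U1 stuck-at-1, U1 inverted output, U3 stuck-at-0, U3 inverted output, U4 stuck-at-1, U4 inverted output}.
Test 2 (P=1, Q=0, R=0): fault-free U1=1, U2=1, U3=0, U4=1 → 1; observed 0. Eliminates U1 stuck-at-1, U1 inverted output, U3 stuck-at-0, U3 inverted output, U4 stuck-at-1.
Only U4 inverted output is consistent with every test.

U4 inverted output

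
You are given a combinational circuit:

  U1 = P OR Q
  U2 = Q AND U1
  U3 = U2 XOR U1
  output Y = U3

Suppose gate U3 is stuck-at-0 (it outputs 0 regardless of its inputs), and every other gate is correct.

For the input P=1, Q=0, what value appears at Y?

Propagate with U3 forced: U1=1, U2=0, U3=0 [stuck-at-0].
So Y = 0. (Without the fault it would be 1.)

0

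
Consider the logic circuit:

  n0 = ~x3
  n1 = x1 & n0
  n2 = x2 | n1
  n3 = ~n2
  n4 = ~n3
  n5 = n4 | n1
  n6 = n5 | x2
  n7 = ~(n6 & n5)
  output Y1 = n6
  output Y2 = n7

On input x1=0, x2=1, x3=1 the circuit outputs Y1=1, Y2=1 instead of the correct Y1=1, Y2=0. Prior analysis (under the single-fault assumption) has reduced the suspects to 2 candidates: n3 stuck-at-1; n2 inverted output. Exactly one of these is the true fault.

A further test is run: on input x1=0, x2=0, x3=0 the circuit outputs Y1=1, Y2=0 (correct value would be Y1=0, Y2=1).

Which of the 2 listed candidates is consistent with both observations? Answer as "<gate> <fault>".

n2 inverted output

Evaluate each candidate on input x1=0, x2=0, x3=0:
  n3 stuck-at-1: n0=1, n1=0, n2=0, n3=1 [stuck-at-1], n4=0, n5=0, n6=0, n7=1 → Y1=0, Y2=1 — eliminated
  n2 inverted output: n0=1, n1=0, n2=1 [inverted output], n3=0, n4=1, n5=1, n6=1, n7=0 → Y1=1, Y2=0 — matches
Only n2 inverted output reproduces the observed Y1=1, Y2=0.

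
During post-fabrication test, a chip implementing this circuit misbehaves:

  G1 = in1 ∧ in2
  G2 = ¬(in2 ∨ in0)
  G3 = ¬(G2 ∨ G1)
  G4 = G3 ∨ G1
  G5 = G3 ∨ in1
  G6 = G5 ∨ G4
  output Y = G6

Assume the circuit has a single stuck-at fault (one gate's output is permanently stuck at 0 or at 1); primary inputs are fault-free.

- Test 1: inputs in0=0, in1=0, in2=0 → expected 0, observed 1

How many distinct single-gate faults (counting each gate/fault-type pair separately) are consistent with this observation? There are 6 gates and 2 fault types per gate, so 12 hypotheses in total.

6

Fault-free: G1=0, G2=1, G3=0, G4=0, G5=0, G6=0 → 0. Observed 1.
  G1 stuck-at-0: output 0 ✗
  G1 stuck-at-1: output 1 ✓
  G2 stuck-at-0: output 1 ✓
  G2 stuck-at-1: output 0 ✗
  G3 stuck-at-0: output 0 ✗
  G3 stuck-at-1: output 1 ✓
  G4 stuck-at-0: output 0 ✗
  G4 stuck-at-1: output 1 ✓
  G5 stuck-at-0: output 0 ✗
  G5 stuck-at-1: output 1 ✓
  G6 stuck-at-0: output 0 ✗
  G6 stuck-at-1: output 1 ✓
Consistent faults: {G1 stuck-at-1, G2 stuck-at-0, G3 stuck-at-1, G4 stuck-at-1, G5 stuck-at-1, G6 stuck-at-1} — 6 in all.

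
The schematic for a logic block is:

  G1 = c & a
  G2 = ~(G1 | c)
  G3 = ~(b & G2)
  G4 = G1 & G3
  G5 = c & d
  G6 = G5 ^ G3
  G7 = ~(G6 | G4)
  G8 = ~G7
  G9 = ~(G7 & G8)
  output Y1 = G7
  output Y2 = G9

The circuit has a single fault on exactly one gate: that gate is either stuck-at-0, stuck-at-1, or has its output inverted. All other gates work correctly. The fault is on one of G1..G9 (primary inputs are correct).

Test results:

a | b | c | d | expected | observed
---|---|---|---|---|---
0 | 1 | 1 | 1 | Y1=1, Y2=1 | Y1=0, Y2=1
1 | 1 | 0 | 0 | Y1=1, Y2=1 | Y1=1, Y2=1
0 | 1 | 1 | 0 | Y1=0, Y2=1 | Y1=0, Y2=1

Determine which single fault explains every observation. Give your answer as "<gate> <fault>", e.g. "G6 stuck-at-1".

G5 stuck-at-0

Fault-free values for test 1 (a=0, b=1, c=1, d=1): G1=0, G2=0, G3=1, G4=0, G5=1, G6=0, G7=1, G8=0, G9=1, giving Y1=1, Y2=1. Observed Y1=0, Y2=1.
Test 1: faults giving observed Y1=0, Y2=1 are {G1 stuck-at-1, G1 inverted output, G2 stuck-at-1, G2 inverted output, G3 stuck-at-0, G3 inverted output, G4 stuck-at-1, G4 inverted output, G5 stuck-at-0, G5 inverted output, G6 stuck-at-1, G6 inverted output, G7 stuck-at-0, G7 inverted output}.
Test 2 (a=1, b=1, c=0, d=0): fault-free G1=0, G2=1, G3=0, G4=0, G5=0, G6=0, G7=1, G8=0, G9=1 → Y1=1, Y2=1; observed Y1=1, Y2=1. Eliminates G1 stuck-at-1, G1 inverted output, G2 inverted output, G3 inverted output, G4 stuck-at-1, G4 inverted output, G5 inverted output, G6 stuck-at-1, G6 inverted output, G7 stuck-at-0, G7 inverted output.
Test 3 (a=0, b=1, c=1, d=0): fault-free G1=0, G2=0, G3=1, G4=0, G5=0, G6=1, G7=0, G8=1, G9=1 → Y1=0, Y2=1; observed Y1=0, Y2=1. Eliminates G2 stuck-at-1, G3 stuck-at-0.
Only G5 stuck-at-0 is consistent with every test.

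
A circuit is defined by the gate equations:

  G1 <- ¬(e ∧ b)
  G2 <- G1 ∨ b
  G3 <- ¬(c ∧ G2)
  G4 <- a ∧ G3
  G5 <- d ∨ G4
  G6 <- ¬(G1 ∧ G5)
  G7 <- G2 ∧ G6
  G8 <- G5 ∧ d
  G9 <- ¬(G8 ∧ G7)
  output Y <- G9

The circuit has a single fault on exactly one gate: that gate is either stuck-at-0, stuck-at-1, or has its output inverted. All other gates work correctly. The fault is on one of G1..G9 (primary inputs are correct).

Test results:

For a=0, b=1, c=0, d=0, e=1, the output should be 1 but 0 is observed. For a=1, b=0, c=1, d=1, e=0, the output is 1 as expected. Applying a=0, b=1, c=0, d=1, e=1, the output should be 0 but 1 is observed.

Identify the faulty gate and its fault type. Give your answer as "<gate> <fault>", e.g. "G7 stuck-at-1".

G8 inverted output

Fault-free values for test 1 (a=0, b=1, c=0, d=0, e=1): G1=0, G2=1, G3=1, G4=0, G5=0, G6=1, G7=1, G8=0, G9=1, giving Y=1. Observed 0.
Test 1: faults giving observed 0 are {G8 stuck-at-1, G8 inverted output, G9 stuck-at-0, G9 inverted output}.
Test 2 (a=1, b=0, c=1, d=1, e=0): fault-free G1=1, G2=1, G3=0, G4=0, G5=1, G6=0, G7=0, G8=1, G9=1 → 1; observed 1. Eliminates G9 stuck-at-0, G9 inverted output.
Test 3 (a=0, b=1, c=0, d=1, e=1): fault-free G1=0, G2=1, G3=1, G4=0, G5=1, G6=1, G7=1, G8=1, G9=0 → 0; observed 1. Eliminates G8 stuck-at-1.
Only G8 inverted output is consistent with every test.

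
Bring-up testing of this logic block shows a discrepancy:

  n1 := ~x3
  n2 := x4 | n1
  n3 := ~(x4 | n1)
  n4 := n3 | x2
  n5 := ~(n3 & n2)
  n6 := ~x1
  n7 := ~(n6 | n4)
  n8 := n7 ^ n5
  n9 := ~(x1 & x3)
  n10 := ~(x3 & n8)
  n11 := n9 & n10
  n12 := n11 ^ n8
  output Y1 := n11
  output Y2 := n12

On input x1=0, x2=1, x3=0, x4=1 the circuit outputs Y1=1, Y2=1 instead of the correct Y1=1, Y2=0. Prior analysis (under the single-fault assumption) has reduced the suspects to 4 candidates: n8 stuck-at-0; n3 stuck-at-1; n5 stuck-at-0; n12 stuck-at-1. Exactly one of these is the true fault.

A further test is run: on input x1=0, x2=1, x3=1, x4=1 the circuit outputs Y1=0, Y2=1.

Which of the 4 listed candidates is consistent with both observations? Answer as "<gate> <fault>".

n12 stuck-at-1

Evaluate each candidate on input x1=0, x2=1, x3=1, x4=1:
  n8 stuck-at-0: n1=0, n2=1, n3=0, n4=1, n5=1, n6=1, n7=0, n8=0 [stuck-at-0], n9=1, n10=1, n11=1, n12=1 → Y1=1, Y2=1 — eliminated
  n3 stuck-at-1: n1=0, n2=1, n3=1 [stuck-at-1], n4=1, n5=0, n6=1, n7=0, n8=0, n9=1, n10=1, n11=1, n12=1 → Y1=1, Y2=1 — eliminated
  n5 stuck-at-0: n1=0, n2=1, n3=0, n4=1, n5=0 [stuck-at-0], n6=1, n7=0, n8=0, n9=1, n10=1, n11=1, n12=1 → Y1=1, Y2=1 — eliminated
  n12 stuck-at-1: n1=0, n2=1, n3=0, n4=1, n5=1, n6=1, n7=0, n8=1, n9=1, n10=0, n11=0, n12=1 [stuck-at-1] → Y1=0, Y2=1 — matches
Only n12 stuck-at-1 reproduces the observed Y1=0, Y2=1.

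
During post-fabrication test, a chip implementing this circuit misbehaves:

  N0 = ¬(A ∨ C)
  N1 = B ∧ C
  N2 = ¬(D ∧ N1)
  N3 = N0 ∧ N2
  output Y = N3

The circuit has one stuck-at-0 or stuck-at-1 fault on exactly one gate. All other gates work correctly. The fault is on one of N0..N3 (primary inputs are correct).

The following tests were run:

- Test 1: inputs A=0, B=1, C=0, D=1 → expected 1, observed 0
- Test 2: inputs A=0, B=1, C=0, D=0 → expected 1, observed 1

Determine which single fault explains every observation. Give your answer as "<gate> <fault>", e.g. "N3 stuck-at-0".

Fault-free values for test 1 (A=0, B=1, C=0, D=1): N0=1, N1=0, N2=1, N3=1, giving Y=1. Observed 0.
Test 1: faults giving observed 0 are {N0 stuck-at-0, N1 stuck-at-1, N2 stuck-at-0, N3 stuck-at-0}.
Test 2 (A=0, B=1, C=0, D=0): fault-free N0=1, N1=0, N2=1, N3=1 → 1; observed 1. Eliminates N0 stuck-at-0, N2 stuck-at-0, N3 stuck-at-0.
Only N1 stuck-at-1 is consistent with every test.

N1 stuck-at-1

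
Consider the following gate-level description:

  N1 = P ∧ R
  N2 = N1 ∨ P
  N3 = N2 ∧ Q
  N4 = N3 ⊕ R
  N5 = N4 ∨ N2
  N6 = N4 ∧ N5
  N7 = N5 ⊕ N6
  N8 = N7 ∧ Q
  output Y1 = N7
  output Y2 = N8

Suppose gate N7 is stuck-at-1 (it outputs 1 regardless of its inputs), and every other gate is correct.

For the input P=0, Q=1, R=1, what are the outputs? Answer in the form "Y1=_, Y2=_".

Propagate with N7 forced: N1=0, N2=0, N3=0, N4=1, N5=1, N6=1, N7=1 [stuck-at-1], N8=1.
So the outputs are Y1=1, Y2=1. (Without the fault they would be Y1=0, Y2=0.)

Y1=1, Y2=1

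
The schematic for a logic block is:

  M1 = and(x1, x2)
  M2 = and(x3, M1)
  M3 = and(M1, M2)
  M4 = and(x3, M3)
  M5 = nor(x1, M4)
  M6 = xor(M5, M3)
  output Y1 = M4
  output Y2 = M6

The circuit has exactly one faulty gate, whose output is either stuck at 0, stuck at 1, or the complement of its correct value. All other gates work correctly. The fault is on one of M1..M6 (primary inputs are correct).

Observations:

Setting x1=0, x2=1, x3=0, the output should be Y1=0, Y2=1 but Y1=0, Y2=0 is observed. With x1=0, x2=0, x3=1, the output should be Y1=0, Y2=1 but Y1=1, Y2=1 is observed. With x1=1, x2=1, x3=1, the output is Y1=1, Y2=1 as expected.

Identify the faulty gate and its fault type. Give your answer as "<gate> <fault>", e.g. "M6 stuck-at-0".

Fault-free values for test 1 (x1=0, x2=1, x3=0): M1=0, M2=0, M3=0, M4=0, M5=1, M6=1, giving Y1=0, Y2=1. Observed Y1=0, Y2=0.
Test 1: faults giving observed Y1=0, Y2=0 are {M3 stuck-at-1, M3 inverted output, M5 stuck-at-0, M5 inverted output, M6 stuck-at-0, M6 inverted output}.
Test 2 (x1=0, x2=0, x3=1): fault-free M1=0, M2=0, M3=0, M4=0, M5=1, M6=1 → Y1=0, Y2=1; observed Y1=1, Y2=1. Eliminates M5 stuck-at-0, M5 inverted output, M6 stuck-at-0, M6 inverted output.
Test 3 (x1=1, x2=1, x3=1): fault-free M1=1, M2=1, M3=1, M4=1, M5=0, M6=1 → Y1=1, Y2=1; observed Y1=1, Y2=1. Eliminates M3 inverted output.
Only M3 stuck-at-1 is consistent with every test.

M3 stuck-at-1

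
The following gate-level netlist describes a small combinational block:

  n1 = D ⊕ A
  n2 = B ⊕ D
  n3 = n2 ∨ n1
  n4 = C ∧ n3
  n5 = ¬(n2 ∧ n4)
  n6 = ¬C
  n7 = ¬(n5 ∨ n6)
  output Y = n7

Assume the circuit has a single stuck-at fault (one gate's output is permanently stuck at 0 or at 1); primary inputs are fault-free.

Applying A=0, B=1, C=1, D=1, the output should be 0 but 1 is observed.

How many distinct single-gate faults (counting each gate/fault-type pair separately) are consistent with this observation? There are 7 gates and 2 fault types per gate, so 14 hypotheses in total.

3

Fault-free: n1=1, n2=0, n3=1, n4=1, n5=1, n6=0, n7=0 → 0. Observed 1.
  n1 stuck-at-0: output 0 ✗
  n1 stuck-at-1: output 0 ✗
  n2 stuck-at-0: output 0 ✗
  n2 stuck-at-1: output 1 ✓
  n3 stuck-at-0: output 0 ✗
  n3 stuck-at-1: output 0 ✗
  n4 stuck-at-0: output 0 ✗
  n4 stuck-at-1: output 0 ✗
  n5 stuck-at-0: output 1 ✓
  n5 stuck-at-1: output 0 ✗
  n6 stuck-at-0: output 0 ✗
  n6 stuck-at-1: output 0 ✗
  n7 stuck-at-0: output 0 ✗
  n7 stuck-at-1: output 1 ✓
Consistent faults: {n2 stuck-at-1, n5 stuck-at-0, n7 stuck-at-1} — 3 in all.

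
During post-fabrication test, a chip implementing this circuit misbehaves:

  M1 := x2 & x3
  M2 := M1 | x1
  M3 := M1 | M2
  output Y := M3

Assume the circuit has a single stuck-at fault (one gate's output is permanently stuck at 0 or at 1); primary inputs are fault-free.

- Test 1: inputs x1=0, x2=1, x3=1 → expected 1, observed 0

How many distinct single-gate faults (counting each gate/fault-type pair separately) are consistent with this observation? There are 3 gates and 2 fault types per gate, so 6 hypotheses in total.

2

Fault-free: M1=1, M2=1, M3=1 → 1. Observed 0.
  M1 stuck-at-0: output 0 ✓
  M1 stuck-at-1: output 1 ✗
  M2 stuck-at-0: output 1 ✗
  M2 stuck-at-1: output 1 ✗
  M3 stuck-at-0: output 0 ✓
  M3 stuck-at-1: output 1 ✗
Consistent faults: {M1 stuck-at-0, M3 stuck-at-0} — 2 in all.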